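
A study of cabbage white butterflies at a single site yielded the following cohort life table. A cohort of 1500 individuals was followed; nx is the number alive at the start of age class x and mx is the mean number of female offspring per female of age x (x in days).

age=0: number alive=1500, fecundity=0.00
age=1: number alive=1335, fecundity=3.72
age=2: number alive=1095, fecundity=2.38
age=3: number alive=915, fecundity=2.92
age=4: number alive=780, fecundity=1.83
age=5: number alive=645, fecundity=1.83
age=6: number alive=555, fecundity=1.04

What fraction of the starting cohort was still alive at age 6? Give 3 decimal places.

0.370

l_6 = n_6/n_0 = 555/1500 = 0.37 → 0.370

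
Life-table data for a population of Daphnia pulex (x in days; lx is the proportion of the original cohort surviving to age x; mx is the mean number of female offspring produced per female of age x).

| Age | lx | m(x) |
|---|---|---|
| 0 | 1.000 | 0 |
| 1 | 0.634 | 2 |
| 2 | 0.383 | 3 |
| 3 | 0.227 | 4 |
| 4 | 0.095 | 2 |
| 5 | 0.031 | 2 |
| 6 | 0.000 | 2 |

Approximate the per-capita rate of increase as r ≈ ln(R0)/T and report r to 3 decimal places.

0.619

R0 = Σ lx·mx = 0 + 1.268 + 1.149 + 0.908 + 0.19 + 0.062 + 0 = 3.577
Σ x·lx·mx = 7.36; T = 7.36/3.577 = 2.05759…
r ≈ ln(R0)/T = ln(3.577)/2.05759… = 0.61943… → 0.619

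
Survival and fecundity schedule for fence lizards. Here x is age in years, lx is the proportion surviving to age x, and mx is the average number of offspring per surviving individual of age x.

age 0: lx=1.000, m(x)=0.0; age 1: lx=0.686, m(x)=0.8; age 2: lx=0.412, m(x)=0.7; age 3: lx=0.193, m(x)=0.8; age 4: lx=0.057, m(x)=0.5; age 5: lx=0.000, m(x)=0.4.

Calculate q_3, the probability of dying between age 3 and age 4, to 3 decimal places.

q_3 = (l_3 − l_4) / l_3 = (0.193 − 0.057) / 0.193
     = 0.136 / 0.193 = 0.704663… → 0.705

0.705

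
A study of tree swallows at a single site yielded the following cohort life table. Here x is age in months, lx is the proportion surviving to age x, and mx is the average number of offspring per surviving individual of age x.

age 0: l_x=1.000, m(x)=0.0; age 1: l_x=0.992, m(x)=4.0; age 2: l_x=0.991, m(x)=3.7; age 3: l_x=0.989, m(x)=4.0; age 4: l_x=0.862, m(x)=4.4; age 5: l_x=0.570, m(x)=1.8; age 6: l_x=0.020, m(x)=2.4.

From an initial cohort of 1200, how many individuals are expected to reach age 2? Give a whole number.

1189

Expected survivors = N0 · l_2 = 1200 × 0.991 = 1189.2 → 1189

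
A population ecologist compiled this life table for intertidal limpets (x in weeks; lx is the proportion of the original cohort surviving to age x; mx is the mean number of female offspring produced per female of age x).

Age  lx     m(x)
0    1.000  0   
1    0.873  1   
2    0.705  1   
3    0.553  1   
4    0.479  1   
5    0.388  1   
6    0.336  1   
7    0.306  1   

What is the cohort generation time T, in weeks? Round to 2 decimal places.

lx·mx: 0, 0.873, 0.705, 0.553, 0.479, 0.388, 0.336, 0.306 → R0 = 3.64
x·lx·mx: 0, 0.873, 1.41, 1.659, 1.916, 1.94, 2.016, 2.142 → Σ = 11.956
T = 11.956 / 3.64 = 3.284615… → 3.28

3.28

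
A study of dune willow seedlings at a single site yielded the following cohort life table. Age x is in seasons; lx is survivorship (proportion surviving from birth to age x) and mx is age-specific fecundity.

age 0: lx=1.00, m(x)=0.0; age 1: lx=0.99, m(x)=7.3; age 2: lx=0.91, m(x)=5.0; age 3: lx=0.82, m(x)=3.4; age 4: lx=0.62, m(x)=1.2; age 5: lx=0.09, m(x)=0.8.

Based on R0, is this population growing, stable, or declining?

R0 = Σ lx·mx = 0 + 7.227 + 4.55 + 2.788 + 0.744 + 0.072 = 15.381
R0 > 1, so the population is growing.

growing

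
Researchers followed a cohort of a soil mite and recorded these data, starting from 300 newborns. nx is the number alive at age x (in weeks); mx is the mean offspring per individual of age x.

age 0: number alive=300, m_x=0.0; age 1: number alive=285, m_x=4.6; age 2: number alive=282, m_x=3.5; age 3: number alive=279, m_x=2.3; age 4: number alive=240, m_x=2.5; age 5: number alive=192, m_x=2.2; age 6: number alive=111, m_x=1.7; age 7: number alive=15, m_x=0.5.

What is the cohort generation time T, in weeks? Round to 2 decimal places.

2.62

lx = nx/n0 = nx/300: 1, 0.95, 0.94, 0.93, 0.8, 0.64, 0.37, 0.05
lx·mx: 0, 4.37, 3.29, 2.139, 2, 1.408, 0.629, 0.025 → R0 = 13.861
x·lx·mx: 0, 4.37, 6.58, 6.417, 8, 7.04, 3.774, 0.175 → Σ = 36.356
T = 36.356 / 13.861 = 2.622899… → 2.62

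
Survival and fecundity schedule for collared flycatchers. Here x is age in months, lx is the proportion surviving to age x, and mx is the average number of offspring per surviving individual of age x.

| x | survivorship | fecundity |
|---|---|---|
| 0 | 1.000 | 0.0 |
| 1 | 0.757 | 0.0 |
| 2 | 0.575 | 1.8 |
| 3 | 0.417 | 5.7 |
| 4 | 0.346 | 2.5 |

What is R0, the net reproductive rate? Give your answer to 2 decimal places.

4.28

lx·mx by age: 0, 0, 1.035, 2.3769, 0.865
R0 = Σ lx·mx = 4.2769 → 4.28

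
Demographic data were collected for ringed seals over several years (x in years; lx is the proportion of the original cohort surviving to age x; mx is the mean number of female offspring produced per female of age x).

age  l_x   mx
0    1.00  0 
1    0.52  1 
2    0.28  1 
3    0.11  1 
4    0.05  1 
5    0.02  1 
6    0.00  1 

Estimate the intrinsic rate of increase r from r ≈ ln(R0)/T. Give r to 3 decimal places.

-0.012

R0 = Σ lx·mx = 0 + 0.52 + 0.28 + 0.11 + 0.05 + 0.02 + 0 = 0.98
Σ x·lx·mx = 1.71; T = 1.71/0.98 = 1.7449…
r ≈ ln(R0)/T = ln(0.98)/1.7449… = -0.01158… → -0.012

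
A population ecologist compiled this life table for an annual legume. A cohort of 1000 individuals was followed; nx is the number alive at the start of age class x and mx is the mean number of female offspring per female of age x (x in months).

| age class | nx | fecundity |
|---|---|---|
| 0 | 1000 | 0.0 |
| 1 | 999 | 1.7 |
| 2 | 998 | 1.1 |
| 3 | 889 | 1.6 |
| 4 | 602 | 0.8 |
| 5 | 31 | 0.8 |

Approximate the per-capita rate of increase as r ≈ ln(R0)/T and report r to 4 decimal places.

0.7185

lx = nx/n0 = nx/1000: 1, 0.999, 0.998, 0.889, 0.602, 0.031
R0 = Σ lx·mx = 0 + 1.6983 + 1.0978 + 1.4224 + 0.4816 + 0.0248 = 4.7249
Σ x·lx·mx = 10.2115; T = 10.2115/4.7249 = 2.16121…
r ≈ ln(R0)/T = ln(4.7249)/2.16121… = 0.718508… → 0.7185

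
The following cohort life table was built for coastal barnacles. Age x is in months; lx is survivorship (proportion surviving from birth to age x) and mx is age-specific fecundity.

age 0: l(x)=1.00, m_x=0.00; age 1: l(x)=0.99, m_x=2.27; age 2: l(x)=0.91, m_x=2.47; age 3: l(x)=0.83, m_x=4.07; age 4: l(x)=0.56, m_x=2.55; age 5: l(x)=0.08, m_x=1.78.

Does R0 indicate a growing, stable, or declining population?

growing

R0 = Σ lx·mx = 0 + 2.2473 + 2.2477 + 3.3781 + 1.428 + 0.1424 = 9.4435
R0 > 1, so the population is growing.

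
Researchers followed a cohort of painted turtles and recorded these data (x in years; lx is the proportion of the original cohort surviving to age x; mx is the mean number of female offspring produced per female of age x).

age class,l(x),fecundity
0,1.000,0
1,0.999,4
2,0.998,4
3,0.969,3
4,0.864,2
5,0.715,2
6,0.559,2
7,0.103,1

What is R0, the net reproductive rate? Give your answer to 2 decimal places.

15.27

lx·mx by age: 0, 3.996, 3.992, 2.907, 1.728, 1.43, 1.118, 0.103
R0 = Σ lx·mx = 15.274 → 15.27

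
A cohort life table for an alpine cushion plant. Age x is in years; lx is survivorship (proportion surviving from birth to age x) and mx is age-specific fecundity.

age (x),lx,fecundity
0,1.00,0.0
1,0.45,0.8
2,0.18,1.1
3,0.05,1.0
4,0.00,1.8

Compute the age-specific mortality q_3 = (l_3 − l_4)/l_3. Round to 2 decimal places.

q_3 = (l_3 − l_4) / l_3 = (0.05 − 0) / 0.05
     = 0.05 / 0.05 = 1 → 1.00

1.00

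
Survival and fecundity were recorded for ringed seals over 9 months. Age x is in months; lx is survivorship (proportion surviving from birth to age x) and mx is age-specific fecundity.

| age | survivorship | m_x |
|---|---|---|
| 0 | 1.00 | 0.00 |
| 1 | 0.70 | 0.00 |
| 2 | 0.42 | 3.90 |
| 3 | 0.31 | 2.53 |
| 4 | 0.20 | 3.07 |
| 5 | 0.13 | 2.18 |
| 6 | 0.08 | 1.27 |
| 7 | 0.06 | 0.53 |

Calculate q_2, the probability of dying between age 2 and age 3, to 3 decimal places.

q_2 = (l_2 − l_3) / l_2 = (0.42 − 0.31) / 0.42
     = 0.11 / 0.42 = 0.261905… → 0.262

0.262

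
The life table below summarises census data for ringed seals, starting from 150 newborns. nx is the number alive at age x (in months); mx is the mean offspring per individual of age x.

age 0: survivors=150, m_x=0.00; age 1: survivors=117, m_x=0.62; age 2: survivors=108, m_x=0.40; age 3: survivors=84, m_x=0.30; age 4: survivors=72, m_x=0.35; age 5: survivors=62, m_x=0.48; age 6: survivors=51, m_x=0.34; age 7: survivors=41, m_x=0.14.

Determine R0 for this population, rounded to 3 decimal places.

1.460

lx = nx/n0 = nx/150: 1, 0.78, 0.72, 0.56, 0.48, 0.41333…, 0.34, 0.27333…
lx·mx by age: 0, 0.4836, 0.288, 0.168, 0.168, 0.1984…, 0.1156, 0.038267…
R0 = Σ lx·mx = 1.459867… → 1.460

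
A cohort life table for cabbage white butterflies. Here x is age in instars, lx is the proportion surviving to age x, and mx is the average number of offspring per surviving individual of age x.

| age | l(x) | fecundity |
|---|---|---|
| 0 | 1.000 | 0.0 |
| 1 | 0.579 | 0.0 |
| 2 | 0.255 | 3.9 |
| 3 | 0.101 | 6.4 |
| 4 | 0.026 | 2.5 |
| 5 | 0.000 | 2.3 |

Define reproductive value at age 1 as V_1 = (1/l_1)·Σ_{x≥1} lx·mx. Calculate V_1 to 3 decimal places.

lx·mx for x ≥ 1: 0, 0.9945, 0.6464, 0.065, 0 → sum = 1.7059
V_1 = 1.7059 / l_1 = 1.7059 / 0.579 = 2.946287… → 2.946

2.946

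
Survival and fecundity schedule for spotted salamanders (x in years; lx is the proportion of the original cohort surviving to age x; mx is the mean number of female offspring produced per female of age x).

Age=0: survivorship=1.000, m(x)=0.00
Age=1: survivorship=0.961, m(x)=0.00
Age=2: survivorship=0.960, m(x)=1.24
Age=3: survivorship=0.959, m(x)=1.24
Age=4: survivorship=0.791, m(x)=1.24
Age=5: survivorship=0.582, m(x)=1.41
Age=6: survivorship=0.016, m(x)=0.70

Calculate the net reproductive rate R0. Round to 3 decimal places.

4.192

lx·mx by age: 0, 0, 1.1904, 1.18916, 0.98084, 0.82062, 0.0112
R0 = Σ lx·mx = 4.19222 → 4.192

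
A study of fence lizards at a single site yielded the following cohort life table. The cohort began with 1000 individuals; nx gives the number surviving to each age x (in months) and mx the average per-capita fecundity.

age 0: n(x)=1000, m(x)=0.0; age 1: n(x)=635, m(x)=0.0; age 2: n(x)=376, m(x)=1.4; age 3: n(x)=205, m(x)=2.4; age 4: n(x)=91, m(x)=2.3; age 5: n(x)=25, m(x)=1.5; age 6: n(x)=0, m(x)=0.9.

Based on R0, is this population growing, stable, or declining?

growing

lx = nx/n0 = nx/1000: 1, 0.635, 0.376, 0.205, 0.091, 0.025, 0
R0 = Σ lx·mx = 0 + 0 + 0.5264 + 0.492 + 0.2093 + 0.0375 + 0 = 1.2652
R0 > 1, so the population is growing.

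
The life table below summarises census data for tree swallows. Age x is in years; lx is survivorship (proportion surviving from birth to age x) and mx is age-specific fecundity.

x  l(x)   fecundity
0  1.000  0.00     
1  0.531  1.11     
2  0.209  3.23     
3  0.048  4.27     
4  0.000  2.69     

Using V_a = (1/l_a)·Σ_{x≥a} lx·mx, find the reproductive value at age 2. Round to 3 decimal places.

lx·mx for x ≥ 2: 0.67507, 0.20496, 0 → sum = 0.88003
V_2 = 0.88003 / l_2 = 0.88003 / 0.209 = 4.21067… → 4.211

4.211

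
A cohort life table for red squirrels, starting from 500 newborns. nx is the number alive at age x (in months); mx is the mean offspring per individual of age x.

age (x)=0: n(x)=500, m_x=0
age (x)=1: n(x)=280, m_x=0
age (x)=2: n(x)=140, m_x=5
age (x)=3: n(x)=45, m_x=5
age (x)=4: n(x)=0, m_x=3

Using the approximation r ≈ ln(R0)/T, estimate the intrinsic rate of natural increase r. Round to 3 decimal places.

lx = nx/n0 = nx/500: 1, 0.56, 0.28, 0.09, 0
R0 = Σ lx·mx = 0 + 0 + 1.4 + 0.45 + 0 = 1.85
Σ x·lx·mx = 4.15; T = 4.15/1.85 = 2.24324…
r ≈ ln(R0)/T = ln(1.85)/2.24324… = 0.27424… → 0.274

0.274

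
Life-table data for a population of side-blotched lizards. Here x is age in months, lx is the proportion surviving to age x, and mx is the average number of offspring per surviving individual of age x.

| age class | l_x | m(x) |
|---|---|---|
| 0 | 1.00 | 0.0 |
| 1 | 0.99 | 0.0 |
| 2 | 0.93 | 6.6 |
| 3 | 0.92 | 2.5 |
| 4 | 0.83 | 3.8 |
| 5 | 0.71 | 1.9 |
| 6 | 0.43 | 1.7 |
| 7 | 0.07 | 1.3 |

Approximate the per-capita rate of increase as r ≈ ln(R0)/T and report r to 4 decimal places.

R0 = Σ lx·mx = 0 + 0 + 6.138 + 2.3 + 3.154 + 1.349 + 0.731 + 0.091 = 13.763
Σ x·lx·mx = 43.56; T = 43.56/13.763 = 3.16501…
r ≈ ln(R0)/T = ln(13.763)/3.16501… = 0.828429… → 0.8284

0.8284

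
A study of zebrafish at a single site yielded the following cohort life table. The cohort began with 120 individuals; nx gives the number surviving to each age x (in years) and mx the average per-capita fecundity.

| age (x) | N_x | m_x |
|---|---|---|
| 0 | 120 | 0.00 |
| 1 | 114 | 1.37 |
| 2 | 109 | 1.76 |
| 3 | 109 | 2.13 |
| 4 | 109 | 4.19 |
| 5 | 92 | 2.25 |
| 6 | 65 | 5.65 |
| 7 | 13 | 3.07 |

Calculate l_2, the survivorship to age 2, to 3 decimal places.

0.908

l_2 = n_2/n_0 = 109/120 = 0.908333… → 0.908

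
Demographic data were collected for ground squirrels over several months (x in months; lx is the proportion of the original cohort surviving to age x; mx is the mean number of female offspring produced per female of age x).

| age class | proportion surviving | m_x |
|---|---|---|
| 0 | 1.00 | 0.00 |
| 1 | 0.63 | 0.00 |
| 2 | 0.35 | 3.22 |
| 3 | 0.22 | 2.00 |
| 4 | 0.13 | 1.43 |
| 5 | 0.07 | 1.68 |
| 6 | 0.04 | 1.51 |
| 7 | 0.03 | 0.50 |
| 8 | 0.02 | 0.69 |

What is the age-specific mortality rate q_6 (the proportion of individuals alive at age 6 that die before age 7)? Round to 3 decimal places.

q_6 = (l_6 − l_7) / l_6 = (0.04 − 0.03) / 0.04
     = 0.01 / 0.04 = 0.25 → 0.250

0.250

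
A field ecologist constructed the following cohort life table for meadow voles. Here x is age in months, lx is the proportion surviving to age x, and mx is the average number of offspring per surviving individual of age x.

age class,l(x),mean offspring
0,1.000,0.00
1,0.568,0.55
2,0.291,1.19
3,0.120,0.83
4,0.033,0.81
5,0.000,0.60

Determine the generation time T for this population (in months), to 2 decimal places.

lx·mx: 0, 0.3124, 0.34629, 0.0996, 0.02673, 0 → R0 = 0.78502
x·lx·mx: 0, 0.3124, 0.69258, 0.2988, 0.10692, 0 → Σ = 1.4107
T = 1.4107 / 0.78502 = 1.797024… → 1.80

1.80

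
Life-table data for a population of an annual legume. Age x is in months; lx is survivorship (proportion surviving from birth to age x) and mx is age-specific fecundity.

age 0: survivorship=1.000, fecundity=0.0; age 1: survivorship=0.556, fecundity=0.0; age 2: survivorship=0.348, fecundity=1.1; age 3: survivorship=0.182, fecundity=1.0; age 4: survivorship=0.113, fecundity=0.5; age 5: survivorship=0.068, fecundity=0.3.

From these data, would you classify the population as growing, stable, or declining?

declining

R0 = Σ lx·mx = 0 + 0 + 0.3828 + 0.182 + 0.0565 + 0.0204 = 0.6417
R0 < 1, so the population is declining.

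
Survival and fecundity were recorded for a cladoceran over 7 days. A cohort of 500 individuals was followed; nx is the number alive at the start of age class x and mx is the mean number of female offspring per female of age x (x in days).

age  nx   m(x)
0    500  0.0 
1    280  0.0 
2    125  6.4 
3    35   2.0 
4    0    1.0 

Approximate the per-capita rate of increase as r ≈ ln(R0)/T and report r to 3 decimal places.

0.266

lx = nx/n0 = nx/500: 1, 0.56, 0.25, 0.07, 0
R0 = Σ lx·mx = 0 + 0 + 1.6 + 0.14 + 0 = 1.74
Σ x·lx·mx = 3.62; T = 3.62/1.74 = 2.08046…
r ≈ ln(R0)/T = ln(1.74)/2.08046… = 0.26623… → 0.266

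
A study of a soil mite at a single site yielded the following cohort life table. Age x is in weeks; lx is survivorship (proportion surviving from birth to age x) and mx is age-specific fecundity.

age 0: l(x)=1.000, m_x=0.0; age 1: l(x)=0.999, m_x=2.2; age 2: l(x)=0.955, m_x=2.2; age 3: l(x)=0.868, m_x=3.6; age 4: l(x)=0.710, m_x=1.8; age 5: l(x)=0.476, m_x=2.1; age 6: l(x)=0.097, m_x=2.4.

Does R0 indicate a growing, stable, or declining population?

R0 = Σ lx·mx = 0 + 2.1978 + 2.101 + 3.1248 + 1.278 + 0.9996 + 0.2328 = 9.934
R0 > 1, so the population is growing.

growing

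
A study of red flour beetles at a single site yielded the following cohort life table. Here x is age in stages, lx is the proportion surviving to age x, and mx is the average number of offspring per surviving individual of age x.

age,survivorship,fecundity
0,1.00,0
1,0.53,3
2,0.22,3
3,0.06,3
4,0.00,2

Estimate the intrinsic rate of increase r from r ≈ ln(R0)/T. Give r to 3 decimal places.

R0 = Σ lx·mx = 0 + 1.59 + 0.66 + 0.18 + 0 = 2.43
Σ x·lx·mx = 3.45; T = 3.45/2.43 = 1.41975…
r ≈ ln(R0)/T = ln(2.43)/1.41975… = 0.62538… → 0.625

0.625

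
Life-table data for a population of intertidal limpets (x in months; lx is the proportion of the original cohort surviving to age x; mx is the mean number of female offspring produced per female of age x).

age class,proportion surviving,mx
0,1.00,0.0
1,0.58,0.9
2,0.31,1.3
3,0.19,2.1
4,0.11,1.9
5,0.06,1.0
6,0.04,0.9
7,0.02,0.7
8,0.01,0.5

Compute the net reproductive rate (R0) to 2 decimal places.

lx·mx by age: 0, 0.522, 0.403, 0.399, 0.209, 0.06, 0.036, 0.014, 0.005
R0 = Σ lx·mx = 1.648 → 1.65

1.65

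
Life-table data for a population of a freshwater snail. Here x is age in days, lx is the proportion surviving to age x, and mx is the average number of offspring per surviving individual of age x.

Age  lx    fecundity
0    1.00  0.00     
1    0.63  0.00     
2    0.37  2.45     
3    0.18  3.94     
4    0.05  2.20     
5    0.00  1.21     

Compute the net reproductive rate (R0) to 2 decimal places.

lx·mx by age: 0, 0, 0.9065, 0.7092, 0.11, 0
R0 = Σ lx·mx = 1.7257 → 1.73

1.73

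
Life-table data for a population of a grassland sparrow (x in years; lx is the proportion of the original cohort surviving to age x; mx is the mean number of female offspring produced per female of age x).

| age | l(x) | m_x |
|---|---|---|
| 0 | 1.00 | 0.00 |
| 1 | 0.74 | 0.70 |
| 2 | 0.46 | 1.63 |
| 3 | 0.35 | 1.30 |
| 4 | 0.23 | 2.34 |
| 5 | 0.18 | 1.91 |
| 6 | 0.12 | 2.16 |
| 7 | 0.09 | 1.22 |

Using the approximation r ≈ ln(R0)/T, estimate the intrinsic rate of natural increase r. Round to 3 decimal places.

0.338

R0 = Σ lx·mx = 0 + 0.518 + 0.7498 + 0.455 + 0.5382 + 0.3438 + 0.2592 + 0.1098 = 2.9738
Σ x·lx·mx = 9.5782; T = 9.5782/2.9738 = 3.22086…
r ≈ ln(R0)/T = ln(2.9738)/3.22086… = 0.33837… → 0.338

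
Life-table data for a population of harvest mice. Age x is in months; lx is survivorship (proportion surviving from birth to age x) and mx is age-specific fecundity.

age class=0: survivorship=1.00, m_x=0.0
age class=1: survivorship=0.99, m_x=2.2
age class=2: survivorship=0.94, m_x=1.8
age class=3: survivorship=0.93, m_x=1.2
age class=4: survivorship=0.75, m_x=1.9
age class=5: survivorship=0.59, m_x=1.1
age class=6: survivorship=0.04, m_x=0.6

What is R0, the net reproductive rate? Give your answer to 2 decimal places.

7.08

lx·mx by age: 0, 2.178, 1.692, 1.116, 1.425, 0.649, 0.024
R0 = Σ lx·mx = 7.084 → 7.08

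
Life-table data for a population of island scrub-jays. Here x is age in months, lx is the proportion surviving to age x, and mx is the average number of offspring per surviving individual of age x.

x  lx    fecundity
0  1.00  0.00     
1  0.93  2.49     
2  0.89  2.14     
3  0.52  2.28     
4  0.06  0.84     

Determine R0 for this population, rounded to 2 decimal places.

5.46

lx·mx by age: 0, 2.3157, 1.9046, 1.1856, 0.0504
R0 = Σ lx·mx = 5.4563 → 5.46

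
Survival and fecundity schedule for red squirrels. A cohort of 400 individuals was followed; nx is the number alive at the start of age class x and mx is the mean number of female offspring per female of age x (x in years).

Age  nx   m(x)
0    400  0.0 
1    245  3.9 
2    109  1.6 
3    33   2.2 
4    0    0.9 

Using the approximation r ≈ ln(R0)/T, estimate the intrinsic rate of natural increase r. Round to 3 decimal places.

0.870

lx = nx/n0 = nx/400: 1, 0.6125, 0.2725, 0.0825, 0
R0 = Σ lx·mx = 0 + 2.38875 + 0.436 + 0.1815 + 0 = 3.00625
Σ x·lx·mx = 3.80525; T = 3.80525/3.00625 = 1.26578…
r ≈ ln(R0)/T = ln(3.00625)/1.26578… = 0.86958… → 0.870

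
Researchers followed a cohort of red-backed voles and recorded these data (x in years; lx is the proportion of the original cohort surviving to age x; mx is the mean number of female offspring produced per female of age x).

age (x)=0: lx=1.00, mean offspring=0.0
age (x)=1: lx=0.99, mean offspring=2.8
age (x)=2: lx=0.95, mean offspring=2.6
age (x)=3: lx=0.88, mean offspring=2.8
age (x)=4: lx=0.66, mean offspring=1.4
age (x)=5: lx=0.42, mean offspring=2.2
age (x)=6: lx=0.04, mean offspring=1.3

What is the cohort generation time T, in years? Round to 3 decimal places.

lx·mx: 0, 2.772, 2.47, 2.464, 0.924, 0.924, 0.052 → R0 = 9.606
x·lx·mx: 0, 2.772, 4.94, 7.392, 3.696, 4.62, 0.312 → Σ = 23.732
T = 23.732 / 9.606 = 2.470539… → 2.471

2.471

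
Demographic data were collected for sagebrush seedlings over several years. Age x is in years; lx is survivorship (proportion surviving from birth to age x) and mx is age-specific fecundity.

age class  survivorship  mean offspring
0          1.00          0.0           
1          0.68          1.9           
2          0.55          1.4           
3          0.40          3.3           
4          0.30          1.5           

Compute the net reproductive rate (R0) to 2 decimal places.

lx·mx by age: 0, 1.292, 0.77, 1.32, 0.45
R0 = Σ lx·mx = 3.832 → 3.83

3.83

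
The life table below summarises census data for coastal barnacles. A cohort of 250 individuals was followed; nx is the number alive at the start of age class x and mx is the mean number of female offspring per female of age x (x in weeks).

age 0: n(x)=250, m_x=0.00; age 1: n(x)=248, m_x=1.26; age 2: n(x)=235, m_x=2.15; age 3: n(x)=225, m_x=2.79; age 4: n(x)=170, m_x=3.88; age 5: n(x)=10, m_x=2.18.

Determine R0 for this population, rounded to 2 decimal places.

8.51

lx = nx/n0 = nx/250: 1, 0.992, 0.94, 0.9, 0.68, 0.04
lx·mx by age: 0, 1.24992, 2.021, 2.511, 2.6384, 0.0872
R0 = Σ lx·mx = 8.50752 → 8.51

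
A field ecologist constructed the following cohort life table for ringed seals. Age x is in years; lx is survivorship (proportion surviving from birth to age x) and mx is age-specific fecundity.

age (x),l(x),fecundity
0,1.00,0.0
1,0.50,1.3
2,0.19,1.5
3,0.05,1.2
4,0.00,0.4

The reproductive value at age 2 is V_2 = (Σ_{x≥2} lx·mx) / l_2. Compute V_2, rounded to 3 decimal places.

lx·mx for x ≥ 2: 0.285, 0.06, 0 → sum = 0.345
V_2 = 0.345 / l_2 = 0.345 / 0.19 = 1.815789… → 1.816

1.816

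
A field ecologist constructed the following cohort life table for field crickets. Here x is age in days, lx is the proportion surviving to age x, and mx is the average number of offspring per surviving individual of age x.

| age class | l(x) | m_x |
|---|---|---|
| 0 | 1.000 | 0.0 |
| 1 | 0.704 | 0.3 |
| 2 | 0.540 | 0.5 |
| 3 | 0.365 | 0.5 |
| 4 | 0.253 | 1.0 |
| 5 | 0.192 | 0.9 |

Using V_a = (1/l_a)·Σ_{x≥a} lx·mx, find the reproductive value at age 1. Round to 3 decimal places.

lx·mx for x ≥ 1: 0.2112, 0.27, 0.1825, 0.253, 0.1728 → sum = 1.0895
V_1 = 1.0895 / l_1 = 1.0895 / 0.704 = 1.547585… → 1.548

1.548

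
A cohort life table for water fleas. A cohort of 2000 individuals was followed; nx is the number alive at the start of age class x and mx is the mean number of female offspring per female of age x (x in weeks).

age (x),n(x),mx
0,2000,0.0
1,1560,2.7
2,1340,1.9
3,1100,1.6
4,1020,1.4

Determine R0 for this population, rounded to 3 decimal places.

lx = nx/n0 = nx/2000: 1, 0.78, 0.67, 0.55, 0.51
lx·mx by age: 0, 2.106, 1.273, 0.88, 0.714
R0 = Σ lx·mx = 4.973 → 4.973

4.973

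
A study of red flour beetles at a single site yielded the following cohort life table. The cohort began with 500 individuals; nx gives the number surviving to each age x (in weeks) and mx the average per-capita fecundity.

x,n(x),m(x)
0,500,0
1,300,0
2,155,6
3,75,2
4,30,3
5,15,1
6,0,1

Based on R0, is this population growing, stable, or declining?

lx = nx/n0 = nx/500: 1, 0.6, 0.31, 0.15, 0.06, 0.03, 0
R0 = Σ lx·mx = 0 + 0 + 1.86 + 0.3 + 0.18 + 0.03 + 0 = 2.37
R0 > 1, so the population is growing.

growing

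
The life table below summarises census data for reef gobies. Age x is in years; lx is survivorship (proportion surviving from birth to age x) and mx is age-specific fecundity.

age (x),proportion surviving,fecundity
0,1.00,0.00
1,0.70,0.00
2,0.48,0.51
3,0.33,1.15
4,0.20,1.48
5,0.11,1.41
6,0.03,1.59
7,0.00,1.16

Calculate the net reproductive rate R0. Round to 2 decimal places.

1.12

lx·mx by age: 0, 0, 0.2448, 0.3795, 0.296, 0.1551, 0.0477, 0
R0 = Σ lx·mx = 1.1231 → 1.12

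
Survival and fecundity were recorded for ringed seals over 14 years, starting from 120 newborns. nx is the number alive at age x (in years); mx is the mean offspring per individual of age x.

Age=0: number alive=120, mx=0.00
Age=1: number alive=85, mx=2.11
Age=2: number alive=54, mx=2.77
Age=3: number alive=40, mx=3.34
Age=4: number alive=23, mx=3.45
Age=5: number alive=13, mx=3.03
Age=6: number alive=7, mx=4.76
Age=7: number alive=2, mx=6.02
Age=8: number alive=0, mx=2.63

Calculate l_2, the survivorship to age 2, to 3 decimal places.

l_2 = n_2/n_0 = 54/120 = 0.45 → 0.450

0.450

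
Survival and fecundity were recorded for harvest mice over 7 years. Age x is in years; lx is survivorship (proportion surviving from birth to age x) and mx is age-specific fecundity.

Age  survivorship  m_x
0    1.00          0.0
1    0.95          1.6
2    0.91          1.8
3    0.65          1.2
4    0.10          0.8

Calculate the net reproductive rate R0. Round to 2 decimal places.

lx·mx by age: 0, 1.52, 1.638, 0.78, 0.08
R0 = Σ lx·mx = 4.018 → 4.02

4.02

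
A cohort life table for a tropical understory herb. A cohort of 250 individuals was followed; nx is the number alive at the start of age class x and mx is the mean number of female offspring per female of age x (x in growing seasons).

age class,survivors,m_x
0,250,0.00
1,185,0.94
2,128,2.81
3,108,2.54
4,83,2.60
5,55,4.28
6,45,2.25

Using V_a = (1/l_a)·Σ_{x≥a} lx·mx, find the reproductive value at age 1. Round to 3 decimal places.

lx = nx/n0 = nx/250: 1, 0.74, 0.512, 0.432, 0.332, 0.22, 0.18
lx·mx for x ≥ 1: 0.6956, 1.43872, 1.09728, 0.8632, 0.9416, 0.405 → sum = 5.4414
V_1 = 5.4414 / l_1 = 5.4414 / 0.74 = 7.353243… → 7.353

7.353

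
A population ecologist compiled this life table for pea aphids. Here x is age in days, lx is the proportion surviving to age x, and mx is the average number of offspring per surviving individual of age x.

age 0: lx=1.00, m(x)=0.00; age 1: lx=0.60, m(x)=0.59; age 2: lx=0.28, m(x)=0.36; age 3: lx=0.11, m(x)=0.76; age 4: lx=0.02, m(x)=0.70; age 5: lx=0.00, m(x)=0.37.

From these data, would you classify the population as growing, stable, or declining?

R0 = Σ lx·mx = 0 + 0.354 + 0.1008 + 0.0836 + 0.014 + 0 = 0.5524
R0 < 1, so the population is declining.

declining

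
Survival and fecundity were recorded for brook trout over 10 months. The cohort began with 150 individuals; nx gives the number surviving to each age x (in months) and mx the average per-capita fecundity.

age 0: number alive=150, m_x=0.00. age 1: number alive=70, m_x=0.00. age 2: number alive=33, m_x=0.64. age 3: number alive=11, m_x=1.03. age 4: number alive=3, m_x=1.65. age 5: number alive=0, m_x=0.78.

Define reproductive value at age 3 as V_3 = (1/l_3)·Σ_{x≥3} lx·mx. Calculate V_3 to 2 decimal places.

1.48

lx = nx/n0 = nx/150: 1, 0.46667…, 0.22, 0.07333…, 0.02, 0
lx·mx for x ≥ 3: 0.075533…, 0.033, 0 → sum = 0.108533…
V_3 = 0.108533… / l_3 = 0.108533… / 0.073333… = 1.48… → 1.48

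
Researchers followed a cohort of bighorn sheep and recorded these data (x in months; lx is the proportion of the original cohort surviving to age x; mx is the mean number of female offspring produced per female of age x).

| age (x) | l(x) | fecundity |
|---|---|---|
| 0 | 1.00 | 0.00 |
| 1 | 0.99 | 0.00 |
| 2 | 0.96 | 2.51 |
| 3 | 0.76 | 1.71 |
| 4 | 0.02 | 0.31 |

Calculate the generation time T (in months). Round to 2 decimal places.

lx·mx: 0, 0, 2.4096, 1.2996, 0.0062 → R0 = 3.7154
x·lx·mx: 0, 0, 4.8192, 3.8988, 0.0248 → Σ = 8.7428
T = 8.7428 / 3.7154 = 2.353125… → 2.35

2.35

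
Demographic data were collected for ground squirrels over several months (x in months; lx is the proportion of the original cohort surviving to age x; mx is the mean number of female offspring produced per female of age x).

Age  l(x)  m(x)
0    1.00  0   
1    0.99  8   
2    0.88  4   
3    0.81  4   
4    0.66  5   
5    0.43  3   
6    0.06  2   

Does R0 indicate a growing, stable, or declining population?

R0 = Σ lx·mx = 0 + 7.92 + 3.52 + 3.24 + 3.3 + 1.29 + 0.12 = 19.39
R0 > 1, so the population is growing.

growing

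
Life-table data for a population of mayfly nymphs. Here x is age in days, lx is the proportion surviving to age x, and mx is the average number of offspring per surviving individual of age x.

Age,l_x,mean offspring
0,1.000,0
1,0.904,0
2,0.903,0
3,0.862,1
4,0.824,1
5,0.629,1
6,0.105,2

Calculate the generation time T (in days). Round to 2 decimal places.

4.07

lx·mx: 0, 0, 0, 0.862, 0.824, 0.629, 0.21 → R0 = 2.525
x·lx·mx: 0, 0, 0, 2.586, 3.296, 3.145, 1.26 → Σ = 10.287
T = 10.287 / 2.525 = 4.074059… → 4.07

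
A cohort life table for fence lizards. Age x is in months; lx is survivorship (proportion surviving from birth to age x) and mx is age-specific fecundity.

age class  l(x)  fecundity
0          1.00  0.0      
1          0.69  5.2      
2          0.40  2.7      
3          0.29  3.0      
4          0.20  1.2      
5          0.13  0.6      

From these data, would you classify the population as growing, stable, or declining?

growing

R0 = Σ lx·mx = 0 + 3.588 + 1.08 + 0.87 + 0.24 + 0.078 = 5.856
R0 > 1, so the population is growing.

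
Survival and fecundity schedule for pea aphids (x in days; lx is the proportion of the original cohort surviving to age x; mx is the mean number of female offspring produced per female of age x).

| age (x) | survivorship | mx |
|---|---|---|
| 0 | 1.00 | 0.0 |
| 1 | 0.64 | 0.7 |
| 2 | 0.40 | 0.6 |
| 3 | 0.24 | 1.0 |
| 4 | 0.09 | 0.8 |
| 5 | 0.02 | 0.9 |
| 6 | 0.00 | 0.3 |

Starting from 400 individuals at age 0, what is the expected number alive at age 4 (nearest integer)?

36

Expected survivors = N0 · l_4 = 400 × 0.09 = 36 → 36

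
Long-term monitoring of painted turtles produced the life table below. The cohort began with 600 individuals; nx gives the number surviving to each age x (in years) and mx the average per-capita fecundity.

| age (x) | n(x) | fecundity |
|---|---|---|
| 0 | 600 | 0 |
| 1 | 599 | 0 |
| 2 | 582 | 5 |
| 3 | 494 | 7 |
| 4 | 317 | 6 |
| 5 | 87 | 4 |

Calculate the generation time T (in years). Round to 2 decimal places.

2.96

lx = nx/n0 = nx/600: 1, 0.99833…, 0.97, 0.82333…, 0.52833…, 0.145
lx·mx: 0, 0, 4.85, 5.763333…, 3.17…, 0.58 → R0 = 14.363333…
x·lx·mx: 0, 0, 9.7, 17.29…, 12.68…, 2.9 → Σ = 42.57…
T = 42.57… / 14.363333… = 2.963797… → 2.96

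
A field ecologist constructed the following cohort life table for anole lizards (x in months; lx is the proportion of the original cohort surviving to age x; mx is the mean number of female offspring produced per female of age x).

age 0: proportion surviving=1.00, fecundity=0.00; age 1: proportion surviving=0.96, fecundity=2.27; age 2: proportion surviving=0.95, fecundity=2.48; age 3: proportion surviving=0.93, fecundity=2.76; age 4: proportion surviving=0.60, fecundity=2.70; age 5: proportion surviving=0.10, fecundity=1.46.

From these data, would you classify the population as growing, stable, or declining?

R0 = Σ lx·mx = 0 + 2.1792 + 2.356 + 2.5668 + 1.62 + 0.146 = 8.868
R0 > 1, so the population is growing.

growing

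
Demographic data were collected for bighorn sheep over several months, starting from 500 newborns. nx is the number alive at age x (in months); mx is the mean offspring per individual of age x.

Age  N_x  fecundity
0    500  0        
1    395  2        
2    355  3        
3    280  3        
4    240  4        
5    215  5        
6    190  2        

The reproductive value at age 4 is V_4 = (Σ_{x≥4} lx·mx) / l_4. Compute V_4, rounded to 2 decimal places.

lx = nx/n0 = nx/500: 1, 0.79, 0.71, 0.56, 0.48, 0.43, 0.38
lx·mx for x ≥ 4: 1.92, 2.15, 0.76 → sum = 4.83
V_4 = 4.83 / l_4 = 4.83 / 0.48 = 10.0625 → 10.06

10.06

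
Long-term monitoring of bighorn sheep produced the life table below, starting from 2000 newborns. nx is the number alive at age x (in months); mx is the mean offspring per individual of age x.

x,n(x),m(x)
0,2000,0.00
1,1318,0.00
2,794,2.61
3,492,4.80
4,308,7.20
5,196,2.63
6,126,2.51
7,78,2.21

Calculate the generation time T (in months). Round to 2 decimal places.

3.37

lx = nx/n0 = nx/2000: 1, 0.659, 0.397, 0.246, 0.154, 0.098, 0.063, 0.039
lx·mx: 0, 0, 1.03617, 1.1808, 1.1088, 0.25774, 0.15813, 0.08619 → R0 = 3.82783
x·lx·mx: 0, 0, 2.07234, 3.5424, 4.4352, 1.2887, 0.94878, 0.60333 → Σ = 12.89075
T = 12.89075 / 3.82783 = 3.367639… → 3.37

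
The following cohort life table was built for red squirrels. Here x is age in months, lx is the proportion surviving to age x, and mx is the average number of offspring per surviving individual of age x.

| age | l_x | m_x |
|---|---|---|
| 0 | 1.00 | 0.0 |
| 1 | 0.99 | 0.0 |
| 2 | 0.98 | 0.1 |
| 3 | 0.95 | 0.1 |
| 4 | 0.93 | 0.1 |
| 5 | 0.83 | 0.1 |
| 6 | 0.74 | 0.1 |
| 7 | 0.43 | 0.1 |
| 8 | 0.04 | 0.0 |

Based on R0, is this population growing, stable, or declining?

R0 = Σ lx·mx = 0 + 0 + 0.098 + 0.095 + 0.093 + 0.083 + 0.074 + 0.043 + 0 = 0.486
R0 < 1, so the population is declining.

declining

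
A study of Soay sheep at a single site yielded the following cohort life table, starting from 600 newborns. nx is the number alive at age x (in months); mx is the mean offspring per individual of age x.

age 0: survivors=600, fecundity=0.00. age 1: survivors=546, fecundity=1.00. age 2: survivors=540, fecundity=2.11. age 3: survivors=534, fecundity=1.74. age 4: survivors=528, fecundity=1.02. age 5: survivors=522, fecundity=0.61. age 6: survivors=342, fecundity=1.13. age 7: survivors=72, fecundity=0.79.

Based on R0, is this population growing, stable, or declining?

lx = nx/n0 = nx/600: 1, 0.91, 0.9, 0.89, 0.88, 0.87, 0.57, 0.12
R0 = Σ lx·mx = 0 + 0.91 + 1.899 + 1.5486 + 0.8976 + 0.5307 + 0.6441 + 0.0948 = 6.5248
R0 > 1, so the population is growing.

growing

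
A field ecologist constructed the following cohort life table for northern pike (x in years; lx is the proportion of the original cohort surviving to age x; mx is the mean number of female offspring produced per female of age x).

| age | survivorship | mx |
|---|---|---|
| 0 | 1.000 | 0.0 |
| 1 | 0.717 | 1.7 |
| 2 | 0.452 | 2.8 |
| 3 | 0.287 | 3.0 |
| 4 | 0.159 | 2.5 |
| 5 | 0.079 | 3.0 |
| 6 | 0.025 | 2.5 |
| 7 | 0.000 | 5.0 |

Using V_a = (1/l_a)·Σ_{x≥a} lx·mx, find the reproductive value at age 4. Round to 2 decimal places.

lx·mx for x ≥ 4: 0.3975, 0.237, 0.0625, 0 → sum = 0.697
V_4 = 0.697 / l_4 = 0.697 / 0.159 = 4.383648… → 4.38

4.38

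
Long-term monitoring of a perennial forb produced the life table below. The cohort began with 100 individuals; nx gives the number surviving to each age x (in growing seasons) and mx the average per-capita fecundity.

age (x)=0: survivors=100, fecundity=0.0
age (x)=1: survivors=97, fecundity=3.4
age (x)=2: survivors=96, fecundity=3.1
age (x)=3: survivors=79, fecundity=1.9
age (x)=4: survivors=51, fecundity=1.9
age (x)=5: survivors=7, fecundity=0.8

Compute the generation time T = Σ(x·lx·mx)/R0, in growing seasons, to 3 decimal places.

2.035

lx = nx/n0 = nx/100: 1, 0.97, 0.96, 0.79, 0.51, 0.07
lx·mx: 0, 3.298, 2.976, 1.501, 0.969, 0.056 → R0 = 8.8
x·lx·mx: 0, 3.298, 5.952, 4.503, 3.876, 0.28 → Σ = 17.909
T = 17.909 / 8.8 = 2.035114… → 2.035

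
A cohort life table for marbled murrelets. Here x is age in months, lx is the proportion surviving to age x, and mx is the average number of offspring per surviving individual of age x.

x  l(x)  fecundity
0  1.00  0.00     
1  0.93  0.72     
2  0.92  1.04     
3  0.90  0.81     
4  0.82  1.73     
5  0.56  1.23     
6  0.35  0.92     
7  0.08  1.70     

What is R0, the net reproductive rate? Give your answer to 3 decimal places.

lx·mx by age: 0, 0.6696, 0.9568, 0.729, 1.4186, 0.6888, 0.322, 0.136
R0 = Σ lx·mx = 4.9208 → 4.921

4.921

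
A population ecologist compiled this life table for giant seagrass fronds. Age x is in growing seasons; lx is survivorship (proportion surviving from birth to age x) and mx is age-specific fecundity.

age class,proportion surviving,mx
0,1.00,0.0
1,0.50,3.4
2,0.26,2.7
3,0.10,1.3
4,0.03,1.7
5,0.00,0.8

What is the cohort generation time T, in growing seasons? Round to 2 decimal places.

lx·mx: 0, 1.7, 0.702, 0.13, 0.051, 0 → R0 = 2.583
x·lx·mx: 0, 1.7, 1.404, 0.39, 0.204, 0 → Σ = 3.698
T = 3.698 / 2.583 = 1.431669… → 1.43

1.43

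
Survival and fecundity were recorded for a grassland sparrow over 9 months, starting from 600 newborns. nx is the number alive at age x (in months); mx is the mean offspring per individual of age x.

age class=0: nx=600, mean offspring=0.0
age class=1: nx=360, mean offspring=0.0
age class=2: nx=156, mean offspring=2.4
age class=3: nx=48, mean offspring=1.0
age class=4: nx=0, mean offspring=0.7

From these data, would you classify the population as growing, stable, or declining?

declining

lx = nx/n0 = nx/600: 1, 0.6, 0.26, 0.08, 0
R0 = Σ lx·mx = 0 + 0 + 0.624 + 0.08 + 0 = 0.704
R0 < 1, so the population is declining.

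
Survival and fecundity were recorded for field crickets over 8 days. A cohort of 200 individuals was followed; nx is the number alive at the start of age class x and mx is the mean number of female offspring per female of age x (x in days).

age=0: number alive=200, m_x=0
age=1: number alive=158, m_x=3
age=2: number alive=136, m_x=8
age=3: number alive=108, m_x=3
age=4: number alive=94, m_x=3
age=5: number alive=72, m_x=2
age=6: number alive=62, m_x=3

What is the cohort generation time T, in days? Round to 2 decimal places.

lx = nx/n0 = nx/200: 1, 0.79, 0.68, 0.54, 0.47, 0.36, 0.31
lx·mx: 0, 2.37, 5.44, 1.62, 1.41, 0.72, 0.93 → R0 = 12.49
x·lx·mx: 0, 2.37, 10.88, 4.86, 5.64, 3.6, 5.58 → Σ = 32.93
T = 32.93 / 12.49 = 2.636509… → 2.64

2.64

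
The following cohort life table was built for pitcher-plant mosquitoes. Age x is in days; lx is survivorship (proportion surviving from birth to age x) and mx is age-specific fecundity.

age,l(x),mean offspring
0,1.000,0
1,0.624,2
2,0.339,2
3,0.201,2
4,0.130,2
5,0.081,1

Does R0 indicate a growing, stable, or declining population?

growing

R0 = Σ lx·mx = 0 + 1.248 + 0.678 + 0.402 + 0.26 + 0.081 = 2.669
R0 > 1, so the population is growing.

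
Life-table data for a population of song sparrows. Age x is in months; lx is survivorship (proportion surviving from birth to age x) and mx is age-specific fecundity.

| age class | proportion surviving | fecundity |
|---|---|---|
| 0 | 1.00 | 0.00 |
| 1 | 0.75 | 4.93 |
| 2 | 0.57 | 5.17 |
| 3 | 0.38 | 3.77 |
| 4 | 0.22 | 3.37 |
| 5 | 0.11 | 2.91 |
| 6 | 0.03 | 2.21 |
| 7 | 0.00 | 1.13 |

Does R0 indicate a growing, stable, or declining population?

growing

R0 = Σ lx·mx = 0 + 3.6975 + 2.9469 + 1.4326 + 0.7414 + 0.3201 + 0.0663 + 0 = 9.2048
R0 > 1, so the population is growing.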